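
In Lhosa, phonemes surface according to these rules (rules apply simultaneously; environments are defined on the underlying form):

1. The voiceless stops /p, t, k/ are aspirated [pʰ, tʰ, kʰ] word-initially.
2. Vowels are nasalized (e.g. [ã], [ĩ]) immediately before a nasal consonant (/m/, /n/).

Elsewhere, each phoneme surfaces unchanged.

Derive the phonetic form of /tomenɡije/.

[tʰõmẽnɡije]

/t/ (word-initial): word-initially, so rule 1 applies → [tʰ].
/o/ meets the environment for rule 2 (before a nasal consonant) → [õ].
/e/ — between /m/ and /n/, before a nasal consonant — surfaces as [ẽ] (rule 2).
/i/ — between /ɡ/ and /j/; rule 2 does not apply here → [i].
/e/ (word-final) is in the target of rule 2 but the environment (before a nasal consonant) is not met → [e].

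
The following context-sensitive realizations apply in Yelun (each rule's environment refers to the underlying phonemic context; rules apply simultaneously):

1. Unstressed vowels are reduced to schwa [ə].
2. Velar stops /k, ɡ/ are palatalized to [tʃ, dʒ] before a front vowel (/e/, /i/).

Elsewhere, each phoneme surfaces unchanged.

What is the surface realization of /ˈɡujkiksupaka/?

/ɡ/ (word-initial) is in the target of rule 2 but the environment (before a front vowel) is not met → [ɡ].
/u/ (between /ɡ/ and /j/): rule 1 targets it, but not in an unstressed syllable → unchanged [u].
/k/ meets the environment for rule 2 (before a front vowel) → [tʃ].
Rule 1 applies to /i/ (between /k/ and /k/: in an unstressed syllable) → [ə].
/k/ — between /i/ and /s/; rule 2 does not apply here → [k].
/u/ — between /s/ and /p/, in an unstressed syllable — surfaces as [ə] (rule 1).
/a/ (between /p/ and /k/): in an unstressed syllable, so rule 1 applies → [ə].
/k/ (between /a/ and /a/) is in the target of rule 2 but the environment (before a front vowel) is not met → [k].
/a/ — word-final, in an unstressed syllable — surfaces as [ə] (rule 1).

[ˈɡujtʃəksəpəkə]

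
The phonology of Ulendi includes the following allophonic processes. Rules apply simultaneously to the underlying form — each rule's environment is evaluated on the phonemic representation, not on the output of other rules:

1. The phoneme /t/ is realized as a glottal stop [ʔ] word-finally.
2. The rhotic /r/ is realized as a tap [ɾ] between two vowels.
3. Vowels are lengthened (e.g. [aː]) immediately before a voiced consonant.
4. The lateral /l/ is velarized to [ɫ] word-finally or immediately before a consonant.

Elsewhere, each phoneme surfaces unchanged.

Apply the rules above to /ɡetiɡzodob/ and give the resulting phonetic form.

/ɡ/ stays [ɡ].
/e/ (between /ɡ/ and /t/) fails the environment for rule 3, so it stays [e].
/t/ (between /e/ and /i/): rule 1 targets it, but not word-finally → unchanged [t].
Rule 3 applies to /i/ (between /t/ and /ɡ/: before a voiced consonant) → [iː].
/ɡ/ (between /i/ and /z/): no rule targets it → [ɡ].
/z/ (between /ɡ/ and /o/): no rule targets it → [z].
Rule 3 applies to /o/ (between /z/ and /d/: before a voiced consonant) → [oː].
/d/ (between /o/ and /o/) is unaffected → [d].
/o/ (between /d/ and /b/): before a voiced consonant, so rule 3 applies → [oː].
/b/ stays [b].

[ɡetiːɡzoːdoːb]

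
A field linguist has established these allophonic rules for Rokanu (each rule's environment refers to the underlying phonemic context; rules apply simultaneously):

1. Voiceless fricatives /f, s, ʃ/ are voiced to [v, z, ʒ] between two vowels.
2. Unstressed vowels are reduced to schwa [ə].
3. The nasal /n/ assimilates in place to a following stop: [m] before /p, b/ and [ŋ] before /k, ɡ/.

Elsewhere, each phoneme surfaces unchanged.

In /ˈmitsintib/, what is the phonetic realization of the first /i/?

[i]

/i/ — between /m/ and /t/; rule 2 does not apply here → [i].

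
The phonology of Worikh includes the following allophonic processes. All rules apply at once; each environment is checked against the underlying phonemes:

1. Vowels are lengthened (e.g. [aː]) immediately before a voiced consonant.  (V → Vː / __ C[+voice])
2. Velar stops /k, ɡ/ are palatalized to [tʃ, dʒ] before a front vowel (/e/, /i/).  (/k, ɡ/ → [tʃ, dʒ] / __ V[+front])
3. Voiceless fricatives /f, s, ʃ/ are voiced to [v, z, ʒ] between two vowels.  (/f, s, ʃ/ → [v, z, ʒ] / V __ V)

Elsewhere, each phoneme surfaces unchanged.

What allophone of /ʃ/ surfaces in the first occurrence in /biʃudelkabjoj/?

[ʒ]

/ʃ/ (between /i/ and /u/): between two vowels, so rule 3 applies → [ʒ].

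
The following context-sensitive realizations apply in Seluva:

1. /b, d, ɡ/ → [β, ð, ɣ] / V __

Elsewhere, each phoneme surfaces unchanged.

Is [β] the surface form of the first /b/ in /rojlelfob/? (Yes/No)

Yes

/b/ meets the environment for rule 1 (immediately after a vowel) → [β].
The actual realization is [β], which matches [β].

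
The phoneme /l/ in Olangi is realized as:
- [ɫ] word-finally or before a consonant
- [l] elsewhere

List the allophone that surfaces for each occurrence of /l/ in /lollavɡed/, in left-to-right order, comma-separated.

Occurrence 1 (position 1): no conditioning environment matches → elsewhere allophone [l].
Occurrence 2 (position 3): word-finally or before a consonant → [ɫ].
Occurrence 3 (position 4): no conditioning environment matches → elsewhere allophone [l].

[l], [ɫ], [l]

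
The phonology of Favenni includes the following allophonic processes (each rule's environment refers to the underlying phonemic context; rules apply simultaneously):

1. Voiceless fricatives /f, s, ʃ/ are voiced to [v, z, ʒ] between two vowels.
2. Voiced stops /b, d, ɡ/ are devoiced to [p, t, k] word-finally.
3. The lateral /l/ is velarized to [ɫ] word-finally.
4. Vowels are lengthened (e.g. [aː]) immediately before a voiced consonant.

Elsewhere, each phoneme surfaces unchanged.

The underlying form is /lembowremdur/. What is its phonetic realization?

[leːmboːwreːmduːr]

/l/ (word-initial) is in the target of rule 3 but the environment (word-finally) is not met → [l].
/e/ meets the environment for rule 4 (before a voiced consonant) → [eː].
/m/ (between /e/ and /b/): no rule targets it → [m].
/b/ (between /m/ and /o/) fails the environment for rule 2, so it stays [b].
/o/ — between /b/ and /w/, before a voiced consonant — surfaces as [oː] (rule 4).
/w/ stays [w].
/r/ stays [r].
/e/ meets the environment for rule 4 (before a voiced consonant) → [eː].
/m/ (between /e/ and /d/): no rule targets it → [m].
/d/ (between /m/ and /u/): rule 2 targets it, but not word-finally → unchanged [d].
/u/ (between /d/ and /r/): before a voiced consonant, so rule 4 applies → [uː].
/r/ — not in any rule's target class → [r].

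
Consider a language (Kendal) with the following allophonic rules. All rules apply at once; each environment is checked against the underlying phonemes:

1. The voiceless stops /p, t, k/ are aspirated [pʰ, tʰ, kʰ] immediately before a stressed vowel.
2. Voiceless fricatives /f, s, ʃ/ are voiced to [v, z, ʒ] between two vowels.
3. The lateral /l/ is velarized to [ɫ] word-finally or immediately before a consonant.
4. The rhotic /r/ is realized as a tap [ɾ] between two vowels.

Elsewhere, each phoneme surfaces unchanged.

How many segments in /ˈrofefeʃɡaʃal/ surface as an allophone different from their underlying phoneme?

Segments that undergo a rule: /f/ → [v] (rule 2); /f/ → [v] (rule 2); /ʃ/ → [ʒ] (rule 2); /l/ → [ɫ] (rule 3).
All other segments surface unchanged.

4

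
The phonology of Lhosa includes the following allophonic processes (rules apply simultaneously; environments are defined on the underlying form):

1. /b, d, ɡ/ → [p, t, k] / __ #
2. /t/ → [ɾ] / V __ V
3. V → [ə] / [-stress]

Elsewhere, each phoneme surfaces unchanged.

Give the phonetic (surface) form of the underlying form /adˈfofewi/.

/a/ (word-initial) occurs in an unstressed syllable → [ə] by rule 3.
/d/ (between /a/ and /f/) is in the target of rule 1 but the environment (word-finally) is not met → [d].
/f/ (between /d/ and /o/): no rule targets it → [f].
/o/ (between /f/ and /f/) fails the environment for rule 3, so it stays [o].
/f/ stays [f].
/e/ — between /f/ and /w/, in an unstressed syllable — surfaces as [ə] (rule 3).
/w/ (between /e/ and /i/) is unaffected → [w].
/i/ (word-final): in an unstressed syllable, so rule 3 applies → [ə].

[ədˈfofəwə]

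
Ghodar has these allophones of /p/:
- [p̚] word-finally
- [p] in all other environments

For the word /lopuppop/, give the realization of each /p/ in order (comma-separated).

Occurrence 1 (position 3): no conditioning environment matches → elsewhere allophone [p].
Occurrence 2 (position 5): no conditioning environment matches → elsewhere allophone [p].
Occurrence 3 (position 6): no conditioning environment matches → elsewhere allophone [p].
Occurrence 4 (position 8): word-finally → [p̚].

[p], [p], [p], [p̚]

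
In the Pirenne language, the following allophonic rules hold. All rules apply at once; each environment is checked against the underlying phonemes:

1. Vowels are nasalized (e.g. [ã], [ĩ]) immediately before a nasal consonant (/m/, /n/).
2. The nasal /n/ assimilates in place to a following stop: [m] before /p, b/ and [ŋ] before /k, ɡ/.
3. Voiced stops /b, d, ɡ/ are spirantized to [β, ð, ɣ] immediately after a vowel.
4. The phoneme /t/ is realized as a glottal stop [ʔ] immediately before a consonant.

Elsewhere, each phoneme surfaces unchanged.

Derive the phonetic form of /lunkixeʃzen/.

/u/ (between /l/ and /n/): before a nasal consonant, so rule 1 applies → [ũ].
/n/ (between /u/ and /k/) occurs before a labial or velar stop → [ŋ] by rule 2.
/i/ (between /k/ and /x/): rule 1 targets it, but not before a nasal consonant → unchanged [i].
/e/ — between /x/ and /ʃ/; rule 1 does not apply here → [e].
/e/ meets the environment for rule 1 (before a nasal consonant) → [ẽ].
/n/ (word-final): rule 2 targets it, but not before a labial or velar stop → unchanged [n].

[lũŋkixeʃzẽn]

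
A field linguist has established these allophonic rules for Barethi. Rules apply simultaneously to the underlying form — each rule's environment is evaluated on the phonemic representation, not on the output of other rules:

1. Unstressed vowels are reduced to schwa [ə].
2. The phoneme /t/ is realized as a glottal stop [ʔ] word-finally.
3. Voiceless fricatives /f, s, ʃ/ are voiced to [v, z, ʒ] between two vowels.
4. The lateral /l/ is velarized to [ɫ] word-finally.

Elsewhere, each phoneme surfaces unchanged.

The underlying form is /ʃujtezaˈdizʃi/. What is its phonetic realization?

[ʃəjtəzəˈdizʃə]

/ʃ/ (word-initial) fails the environment for rule 3, so it stays [ʃ].
/u/ (between /ʃ/ and /j/): in an unstressed syllable, so rule 1 applies → [ə].
/t/ (between /j/ and /e/) fails the environment for rule 2, so it stays [t].
/e/ — between /t/ and /z/, in an unstressed syllable — surfaces as [ə] (rule 1).
/a/ — between /z/ and /d/, in an unstressed syllable — surfaces as [ə] (rule 1).
/i/ — between /d/ and /z/; rule 1 does not apply here → [i].
/ʃ/ (between /z/ and /i/) is in the target of rule 3 but the environment (between two vowels) is not met → [ʃ].
Rule 1 applies to /i/ (word-final: in an unstressed syllable) → [ə].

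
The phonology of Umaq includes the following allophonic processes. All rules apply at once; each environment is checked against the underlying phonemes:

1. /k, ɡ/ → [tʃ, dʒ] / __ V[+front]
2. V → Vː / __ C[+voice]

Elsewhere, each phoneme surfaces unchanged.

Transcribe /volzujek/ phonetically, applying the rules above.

[voːlzuːjek]

/v/ (word-initial) is unaffected → [v].
Rule 2 applies to /o/ (between /v/ and /l/: before a voiced consonant) → [oː].
/l/ stays [l].
/z/ (between /l/ and /u/): no rule targets it → [z].
/u/ (between /z/ and /j/): before a voiced consonant, so rule 2 applies → [uː].
/j/ (between /u/ and /e/) is unaffected → [j].
/e/ (between /j/ and /k/) is in the target of rule 2 but the environment (before a voiced consonant) is not met → [e].
/k/ (word-final): rule 1 targets it, but not before a front vowel → unchanged [k].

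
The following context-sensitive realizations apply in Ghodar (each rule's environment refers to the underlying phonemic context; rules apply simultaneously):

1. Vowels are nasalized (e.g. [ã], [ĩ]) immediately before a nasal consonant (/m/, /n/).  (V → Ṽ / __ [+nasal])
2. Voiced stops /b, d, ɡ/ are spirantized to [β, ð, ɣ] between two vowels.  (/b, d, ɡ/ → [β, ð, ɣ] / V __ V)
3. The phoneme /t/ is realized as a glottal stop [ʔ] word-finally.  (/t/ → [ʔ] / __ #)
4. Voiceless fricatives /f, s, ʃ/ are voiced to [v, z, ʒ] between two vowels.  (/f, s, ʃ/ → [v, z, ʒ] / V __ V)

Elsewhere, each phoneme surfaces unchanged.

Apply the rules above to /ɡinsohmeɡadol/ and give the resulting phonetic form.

/ɡ/ (word-initial) is in the target of rule 2 but the environment (between two vowels) is not met → [ɡ].
/i/ meets the environment for rule 1 (before a nasal consonant) → [ĩ].
/s/ (between /n/ and /o/): rule 4 targets it, but not between two vowels → unchanged [s].
/o/ (between /s/ and /h/) is in the target of rule 1 but the environment (before a nasal consonant) is not met → [o].
/e/ (between /m/ and /ɡ/) fails the environment for rule 1, so it stays [e].
/ɡ/ — between /e/ and /a/, between two vowels — surfaces as [ɣ] (rule 2).
/a/ (between /ɡ/ and /d/) is in the target of rule 1 but the environment (before a nasal consonant) is not met → [a].
/d/ — between /a/ and /o/, between two vowels — surfaces as [ð] (rule 2).
/o/ — between /d/ and /l/; rule 1 does not apply here → [o].

[ɡĩnsohmeɣaðol]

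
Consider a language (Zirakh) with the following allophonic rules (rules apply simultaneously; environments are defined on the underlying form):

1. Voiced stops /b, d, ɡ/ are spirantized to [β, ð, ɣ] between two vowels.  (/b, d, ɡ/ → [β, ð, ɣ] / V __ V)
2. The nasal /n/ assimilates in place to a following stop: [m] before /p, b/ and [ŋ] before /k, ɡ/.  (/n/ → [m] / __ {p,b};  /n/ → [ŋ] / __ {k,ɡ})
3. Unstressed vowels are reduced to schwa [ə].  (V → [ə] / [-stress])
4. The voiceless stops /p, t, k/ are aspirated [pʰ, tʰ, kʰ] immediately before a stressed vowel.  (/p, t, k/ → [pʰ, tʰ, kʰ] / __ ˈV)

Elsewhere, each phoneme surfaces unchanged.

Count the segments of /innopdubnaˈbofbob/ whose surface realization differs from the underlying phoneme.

6

Segments that undergo a rule: /i/ → [ə] (rule 3); /o/ → [ə] (rule 3); /u/ → [ə] (rule 3); /a/ → [ə] (rule 3); /b/ → [β] (rule 1); /o/ → [ə] (rule 3).
All other segments surface unchanged.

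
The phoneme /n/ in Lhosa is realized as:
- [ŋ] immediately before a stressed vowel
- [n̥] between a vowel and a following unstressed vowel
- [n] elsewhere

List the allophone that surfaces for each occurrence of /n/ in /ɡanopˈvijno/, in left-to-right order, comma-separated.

[n̥], [n]

Occurrence 1 (position 3): between a vowel and a following unstressed vowel → [n̥].
Occurrence 2 (position 9): no conditioning environment matches → elsewhere allophone [n].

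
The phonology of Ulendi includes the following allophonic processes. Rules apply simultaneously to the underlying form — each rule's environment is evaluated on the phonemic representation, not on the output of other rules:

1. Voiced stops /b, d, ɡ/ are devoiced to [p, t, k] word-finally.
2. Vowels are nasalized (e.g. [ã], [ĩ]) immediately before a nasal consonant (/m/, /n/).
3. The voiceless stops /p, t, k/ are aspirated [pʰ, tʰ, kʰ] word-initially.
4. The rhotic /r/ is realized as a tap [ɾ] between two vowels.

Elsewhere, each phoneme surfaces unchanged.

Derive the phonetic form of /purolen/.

[pʰuɾolẽn]

/p/ meets the environment for rule 3 (word-initially) → [pʰ].
/u/ (between /p/ and /r/) fails the environment for rule 2, so it stays [u].
Rule 4 applies to /r/ (between /u/ and /o/: between two vowels) → [ɾ].
/o/ (between /r/ and /l/): rule 2 targets it, but not before a nasal consonant → unchanged [o].
/l/ (between /o/ and /e/) is unaffected → [l].
Rule 2 applies to /e/ (between /l/ and /n/: before a nasal consonant) → [ẽ].
/n/ — not in any rule's target class → [n].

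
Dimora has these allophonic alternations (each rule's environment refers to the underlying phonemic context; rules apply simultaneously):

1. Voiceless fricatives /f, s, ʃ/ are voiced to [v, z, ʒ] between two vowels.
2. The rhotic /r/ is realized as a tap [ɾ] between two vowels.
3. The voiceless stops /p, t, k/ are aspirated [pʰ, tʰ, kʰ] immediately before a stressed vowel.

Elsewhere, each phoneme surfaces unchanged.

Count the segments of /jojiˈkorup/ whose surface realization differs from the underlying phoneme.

Segments that undergo a rule: /k/ → [kʰ] (rule 3); /r/ → [ɾ] (rule 2).
All other segments surface unchanged.

2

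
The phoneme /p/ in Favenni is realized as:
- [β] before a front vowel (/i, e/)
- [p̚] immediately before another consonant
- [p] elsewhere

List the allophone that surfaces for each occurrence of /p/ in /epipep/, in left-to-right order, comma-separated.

Occurrence 1 (position 2): before a front vowel (/i, e/) → [β].
Occurrence 2 (position 4): before a front vowel (/i, e/) → [β].
Occurrence 3 (position 6): no conditioning environment matches → elsewhere allophone [p].

[β], [β], [p]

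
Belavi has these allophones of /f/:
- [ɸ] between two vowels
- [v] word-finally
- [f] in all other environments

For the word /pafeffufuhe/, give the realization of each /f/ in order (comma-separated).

[ɸ], [f], [f], [ɸ]

Occurrence 1 (position 3): between two vowels → [ɸ].
Occurrence 2 (position 5): no conditioning environment matches → elsewhere allophone [f].
Occurrence 3 (position 6): no conditioning environment matches → elsewhere allophone [f].
Occurrence 4 (position 8): between two vowels → [ɸ].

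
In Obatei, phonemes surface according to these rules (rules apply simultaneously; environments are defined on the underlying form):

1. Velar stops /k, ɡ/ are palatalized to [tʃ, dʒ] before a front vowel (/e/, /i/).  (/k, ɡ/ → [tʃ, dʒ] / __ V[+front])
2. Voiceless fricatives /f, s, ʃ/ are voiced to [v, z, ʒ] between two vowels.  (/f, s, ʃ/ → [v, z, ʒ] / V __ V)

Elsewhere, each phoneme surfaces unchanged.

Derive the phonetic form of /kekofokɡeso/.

[tʃekovokdʒezo]

/k/ (word-initial) occurs before a front vowel → [tʃ] by rule 1.
/k/ (between /e/ and /o/) is in the target of rule 1 but the environment (before a front vowel) is not met → [k].
/f/ (between /o/ and /o/): between two vowels, so rule 2 applies → [v].
/k/ (between /o/ and /ɡ/) is in the target of rule 1 but the environment (before a front vowel) is not met → [k].
/ɡ/ meets the environment for rule 1 (before a front vowel) → [dʒ].
/s/ — between /e/ and /o/, between two vowels — surfaces as [z] (rule 2).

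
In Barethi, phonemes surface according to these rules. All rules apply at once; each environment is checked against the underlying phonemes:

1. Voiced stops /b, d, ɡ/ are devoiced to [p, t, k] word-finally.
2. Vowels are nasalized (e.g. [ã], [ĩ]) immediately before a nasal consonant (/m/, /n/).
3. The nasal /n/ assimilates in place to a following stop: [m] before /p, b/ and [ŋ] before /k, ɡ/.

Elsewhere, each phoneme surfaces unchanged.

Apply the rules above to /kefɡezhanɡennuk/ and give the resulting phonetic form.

[kefɡezhãŋɡẽnnuk]

/k/ stays [k].
/e/ — between /k/ and /f/; rule 2 does not apply here → [e].
/f/ (between /e/ and /ɡ/): no rule targets it → [f].
/ɡ/ (between /f/ and /e/): rule 1 targets it, but not word-finally → unchanged [ɡ].
/e/ (between /ɡ/ and /z/) is in the target of rule 2 but the environment (before a nasal consonant) is not met → [e].
/z/ (between /e/ and /h/) is unaffected → [z].
/h/ — not in any rule's target class → [h].
Rule 2 applies to /a/ (between /h/ and /n/: before a nasal consonant) → [ã].
/n/ — between /a/ and /ɡ/, before a labial or velar stop — surfaces as [ŋ] (rule 3).
/ɡ/ (between /n/ and /e/): rule 1 targets it, but not word-finally → unchanged [ɡ].
/e/ — between /ɡ/ and /n/, before a nasal consonant — surfaces as [ẽ] (rule 2).
/n/ (between /e/ and /n/) is in the target of rule 3 but the environment (before a labial or velar stop) is not met → [n].
/n/ (between /n/ and /u/) is in the target of rule 3 but the environment (before a labial or velar stop) is not met → [n].
/u/ — between /n/ and /k/; rule 2 does not apply here → [u].
/k/ — not in any rule's target class → [k].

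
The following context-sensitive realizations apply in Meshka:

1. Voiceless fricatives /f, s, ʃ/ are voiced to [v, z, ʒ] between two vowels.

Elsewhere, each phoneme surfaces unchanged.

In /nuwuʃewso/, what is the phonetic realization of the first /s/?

[s]

/s/ (between /w/ and /o/): rule 1 targets it, but not between two vowels → unchanged [s].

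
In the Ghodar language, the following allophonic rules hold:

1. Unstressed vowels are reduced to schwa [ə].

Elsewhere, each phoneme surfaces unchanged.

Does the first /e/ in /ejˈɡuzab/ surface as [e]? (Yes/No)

No

Rule 1 applies to /e/ (word-initial: in an unstressed syllable) → [ə].
The actual realization is [ə], not [e].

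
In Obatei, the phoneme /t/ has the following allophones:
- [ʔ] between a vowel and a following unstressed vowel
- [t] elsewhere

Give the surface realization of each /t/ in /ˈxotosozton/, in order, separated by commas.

[ʔ], [t]

Occurrence 1 (position 3): between a vowel and a following unstressed vowel → [ʔ].
Occurrence 2 (position 8): no conditioning environment matches → elsewhere allophone [t].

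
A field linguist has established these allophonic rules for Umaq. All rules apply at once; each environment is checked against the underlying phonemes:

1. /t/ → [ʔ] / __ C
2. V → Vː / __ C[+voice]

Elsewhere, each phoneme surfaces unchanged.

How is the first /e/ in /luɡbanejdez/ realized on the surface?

[eː]

/e/ (between /n/ and /j/): before a voiced consonant, so rule 2 applies → [eː].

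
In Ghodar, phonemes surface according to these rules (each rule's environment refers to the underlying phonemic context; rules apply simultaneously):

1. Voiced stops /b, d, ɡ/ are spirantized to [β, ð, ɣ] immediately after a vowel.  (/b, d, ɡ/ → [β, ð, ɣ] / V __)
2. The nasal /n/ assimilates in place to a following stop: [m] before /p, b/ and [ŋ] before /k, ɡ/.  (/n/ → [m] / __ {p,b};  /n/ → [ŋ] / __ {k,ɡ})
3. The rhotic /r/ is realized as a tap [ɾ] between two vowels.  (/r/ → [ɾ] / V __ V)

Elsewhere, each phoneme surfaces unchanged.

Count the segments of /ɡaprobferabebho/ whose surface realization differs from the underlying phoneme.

Segments that undergo a rule: /b/ → [β] (rule 1); /r/ → [ɾ] (rule 3); /b/ → [β] (rule 1); /b/ → [β] (rule 1).
All other segments surface unchanged.

4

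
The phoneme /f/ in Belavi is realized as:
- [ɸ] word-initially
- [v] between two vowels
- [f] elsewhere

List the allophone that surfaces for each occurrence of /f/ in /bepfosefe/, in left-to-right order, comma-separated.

Occurrence 1 (position 4): no conditioning environment matches → elsewhere allophone [f].
Occurrence 2 (position 8): between two vowels → [v].

[f], [v]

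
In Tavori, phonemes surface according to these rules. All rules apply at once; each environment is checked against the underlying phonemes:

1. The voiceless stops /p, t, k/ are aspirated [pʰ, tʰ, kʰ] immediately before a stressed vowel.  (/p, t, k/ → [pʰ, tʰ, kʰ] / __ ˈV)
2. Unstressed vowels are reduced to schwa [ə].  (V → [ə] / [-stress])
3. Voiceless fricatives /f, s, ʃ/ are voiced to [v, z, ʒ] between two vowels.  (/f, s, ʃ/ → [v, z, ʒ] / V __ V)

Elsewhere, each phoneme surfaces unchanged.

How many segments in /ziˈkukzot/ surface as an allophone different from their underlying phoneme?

3

Segments that undergo a rule: /i/ → [ə] (rule 2); /k/ → [kʰ] (rule 1); /o/ → [ə] (rule 2).
All other segments surface unchanged.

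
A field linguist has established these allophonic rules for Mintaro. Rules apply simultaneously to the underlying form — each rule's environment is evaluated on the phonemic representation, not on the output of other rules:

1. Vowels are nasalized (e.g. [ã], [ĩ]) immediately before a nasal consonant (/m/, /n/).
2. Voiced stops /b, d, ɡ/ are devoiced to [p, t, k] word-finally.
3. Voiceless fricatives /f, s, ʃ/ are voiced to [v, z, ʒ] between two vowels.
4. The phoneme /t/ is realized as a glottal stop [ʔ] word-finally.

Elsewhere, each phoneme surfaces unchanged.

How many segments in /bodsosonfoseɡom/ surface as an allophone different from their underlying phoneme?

4

Segments that undergo a rule: /s/ → [z] (rule 3); /o/ → [õ] (rule 1); /s/ → [z] (rule 3); /o/ → [õ] (rule 1).
All other segments surface unchanged.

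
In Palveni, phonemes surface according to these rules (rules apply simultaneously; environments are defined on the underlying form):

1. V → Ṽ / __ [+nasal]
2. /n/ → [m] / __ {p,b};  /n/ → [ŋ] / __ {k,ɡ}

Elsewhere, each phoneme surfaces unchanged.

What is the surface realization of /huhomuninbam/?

[huhõmũnĩmbãm]

/h/ (word-initial): no rule targets it → [h].
/u/ (between /h/ and /h/) is in the target of rule 1 but the environment (before a nasal consonant) is not met → [u].
/h/ (between /u/ and /o/) is unaffected → [h].
/o/ (between /h/ and /m/) occurs before a nasal consonant → [õ] by rule 1.
/m/ (between /o/ and /u/) is unaffected → [m].
/u/ (between /m/ and /n/) occurs before a nasal consonant → [ũ] by rule 1.
/n/ (between /u/ and /i/): rule 2 targets it, but not before a labial or velar stop → unchanged [n].
/i/ (between /n/ and /n/): before a nasal consonant, so rule 1 applies → [ĩ].
/n/ meets the environment for rule 2 (before a labial or velar stop) → [m].
/b/ stays [b].
/a/ (between /b/ and /m/) occurs before a nasal consonant → [ã] by rule 1.
/m/ (word-final) is unaffected → [m].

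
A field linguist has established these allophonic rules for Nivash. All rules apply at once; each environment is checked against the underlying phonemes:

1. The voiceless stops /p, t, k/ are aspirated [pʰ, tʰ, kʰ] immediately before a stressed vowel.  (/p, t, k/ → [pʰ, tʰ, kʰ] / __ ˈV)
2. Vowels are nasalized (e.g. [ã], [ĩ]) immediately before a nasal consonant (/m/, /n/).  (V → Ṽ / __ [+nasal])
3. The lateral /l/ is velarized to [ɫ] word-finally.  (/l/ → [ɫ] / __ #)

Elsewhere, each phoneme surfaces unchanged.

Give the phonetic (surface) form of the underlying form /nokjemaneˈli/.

/n/ stays [n].
/o/ (between /n/ and /k/) fails the environment for rule 2, so it stays [o].
/k/ (between /o/ and /j/): rule 1 targets it, but not immediately before a stressed vowel → unchanged [k].
/j/ stays [j].
/e/ (between /j/ and /m/): before a nasal consonant, so rule 2 applies → [ẽ].
/m/ (between /e/ and /a/) is unaffected → [m].
/a/ — between /m/ and /n/, before a nasal consonant — surfaces as [ã] (rule 2).
/n/ stays [n].
/e/ — between /n/ and /l/; rule 2 does not apply here → [e].
/l/ (between /e/ and /i/): rule 3 targets it, but not word-finally → unchanged [l].
/i/ (word-final): rule 2 targets it, but not before a nasal consonant → unchanged [i].

[nokjẽmãneˈli]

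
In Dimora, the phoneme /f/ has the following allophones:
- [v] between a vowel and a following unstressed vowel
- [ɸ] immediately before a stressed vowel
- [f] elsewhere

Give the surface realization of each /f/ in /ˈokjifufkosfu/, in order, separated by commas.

Occurrence 1 (position 5): between a vowel and a following unstressed vowel → [v].
Occurrence 2 (position 7): no conditioning environment matches → elsewhere allophone [f].
Occurrence 3 (position 11): no conditioning environment matches → elsewhere allophone [f].

[v], [f], [f]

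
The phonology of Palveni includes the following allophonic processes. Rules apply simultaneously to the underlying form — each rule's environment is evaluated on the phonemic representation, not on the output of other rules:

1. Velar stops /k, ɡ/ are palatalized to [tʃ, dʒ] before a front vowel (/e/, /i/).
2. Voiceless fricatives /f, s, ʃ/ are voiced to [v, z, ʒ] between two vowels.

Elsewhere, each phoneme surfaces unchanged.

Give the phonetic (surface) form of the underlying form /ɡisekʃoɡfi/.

/ɡ/ (word-initial) occurs before a front vowel → [dʒ] by rule 1.
/i/ — not in any rule's target class → [i].
/s/ (between /i/ and /e/) occurs between two vowels → [z] by rule 2.
/e/ (between /s/ and /k/) is unaffected → [e].
/k/ (between /e/ and /ʃ/): rule 1 targets it, but not before a front vowel → unchanged [k].
/ʃ/ (between /k/ and /o/): rule 2 targets it, but not between two vowels → unchanged [ʃ].
/o/ (between /ʃ/ and /ɡ/): no rule targets it → [o].
/ɡ/ (between /o/ and /f/): rule 1 targets it, but not before a front vowel → unchanged [ɡ].
/f/ (between /ɡ/ and /i/) is in the target of rule 2 but the environment (between two vowels) is not met → [f].
/i/ stays [i].

[dʒizekʃoɡfi]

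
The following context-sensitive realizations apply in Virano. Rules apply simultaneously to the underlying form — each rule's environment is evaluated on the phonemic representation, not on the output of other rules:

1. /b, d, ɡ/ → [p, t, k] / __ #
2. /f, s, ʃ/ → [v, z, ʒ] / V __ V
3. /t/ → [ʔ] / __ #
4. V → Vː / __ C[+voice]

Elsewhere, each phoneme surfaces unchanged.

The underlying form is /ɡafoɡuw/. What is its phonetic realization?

/ɡ/ (word-initial): rule 1 targets it, but not word-finally → unchanged [ɡ].
/a/ (between /ɡ/ and /f/) fails the environment for rule 4, so it stays [a].
/f/ meets the environment for rule 2 (between two vowels) → [v].
/o/ — between /f/ and /ɡ/, before a voiced consonant — surfaces as [oː] (rule 4).
/ɡ/ (between /o/ and /u/) is in the target of rule 1 but the environment (word-finally) is not met → [ɡ].
/u/ — between /ɡ/ and /w/, before a voiced consonant — surfaces as [uː] (rule 4).
/w/ (word-final): no rule targets it → [w].

[ɡavoːɡuːw]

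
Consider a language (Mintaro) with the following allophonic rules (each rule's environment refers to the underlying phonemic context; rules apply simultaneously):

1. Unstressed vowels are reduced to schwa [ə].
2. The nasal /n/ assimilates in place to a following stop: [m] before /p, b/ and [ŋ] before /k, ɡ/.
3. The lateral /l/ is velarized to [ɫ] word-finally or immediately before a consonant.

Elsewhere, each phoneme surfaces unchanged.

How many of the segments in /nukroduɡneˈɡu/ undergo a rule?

Segments that undergo a rule: /u/ → [ə] (rule 1); /o/ → [ə] (rule 1); /u/ → [ə] (rule 1); /e/ → [ə] (rule 1).
All other segments surface unchanged.

4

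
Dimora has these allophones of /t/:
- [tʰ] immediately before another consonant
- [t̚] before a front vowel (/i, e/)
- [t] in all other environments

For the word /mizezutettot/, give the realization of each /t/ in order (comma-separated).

Occurrence 1 (position 7): before a front vowel (/i, e/) → [t̚].
Occurrence 2 (position 9): immediately before another consonant → [tʰ].
Occurrence 3 (position 10): no conditioning environment matches → elsewhere allophone [t].
Occurrence 4 (position 12): no conditioning environment matches → elsewhere allophone [t].

[t̚], [tʰ], [t], [t]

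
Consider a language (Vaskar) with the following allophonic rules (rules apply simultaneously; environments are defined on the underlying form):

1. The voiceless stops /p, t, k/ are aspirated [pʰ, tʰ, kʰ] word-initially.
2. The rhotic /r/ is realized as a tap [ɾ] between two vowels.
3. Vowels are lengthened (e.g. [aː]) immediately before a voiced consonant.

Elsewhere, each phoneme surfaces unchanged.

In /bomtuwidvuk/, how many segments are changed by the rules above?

3

Segments that undergo a rule: /o/ → [oː] (rule 3); /u/ → [uː] (rule 3); /i/ → [iː] (rule 3).
All other segments surface unchanged.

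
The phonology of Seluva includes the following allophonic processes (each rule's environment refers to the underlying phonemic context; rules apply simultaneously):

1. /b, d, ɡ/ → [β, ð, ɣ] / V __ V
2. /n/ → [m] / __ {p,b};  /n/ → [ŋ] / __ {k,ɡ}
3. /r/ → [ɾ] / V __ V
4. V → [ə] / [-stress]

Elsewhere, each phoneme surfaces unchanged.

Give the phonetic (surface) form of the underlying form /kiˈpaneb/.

[kəˈpanəb]

/k/ — not in any rule's target class → [k].
Rule 4 applies to /i/ (between /k/ and /p/: in an unstressed syllable) → [ə].
/p/ (between /i/ and /a/): no rule targets it → [p].
/a/ (between /p/ and /n/) is in the target of rule 4 but the environment (in an unstressed syllable) is not met → [a].
/n/ (between /a/ and /e/) is in the target of rule 2 but the environment (before a labial or velar stop) is not met → [n].
/e/ (between /n/ and /b/): in an unstressed syllable, so rule 4 applies → [ə].
/b/ (word-final): rule 1 targets it, but not between two vowels → unchanged [b].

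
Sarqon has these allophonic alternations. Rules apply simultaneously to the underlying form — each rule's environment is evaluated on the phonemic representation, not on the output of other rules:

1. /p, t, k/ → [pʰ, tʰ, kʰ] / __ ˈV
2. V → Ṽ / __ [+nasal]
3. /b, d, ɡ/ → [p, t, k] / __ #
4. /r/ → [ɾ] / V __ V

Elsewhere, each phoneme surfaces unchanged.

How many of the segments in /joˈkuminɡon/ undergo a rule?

Segments that undergo a rule: /k/ → [kʰ] (rule 1); /u/ → [ũ] (rule 2); /i/ → [ĩ] (rule 2); /o/ → [õ] (rule 2).
All other segments surface unchanged.

4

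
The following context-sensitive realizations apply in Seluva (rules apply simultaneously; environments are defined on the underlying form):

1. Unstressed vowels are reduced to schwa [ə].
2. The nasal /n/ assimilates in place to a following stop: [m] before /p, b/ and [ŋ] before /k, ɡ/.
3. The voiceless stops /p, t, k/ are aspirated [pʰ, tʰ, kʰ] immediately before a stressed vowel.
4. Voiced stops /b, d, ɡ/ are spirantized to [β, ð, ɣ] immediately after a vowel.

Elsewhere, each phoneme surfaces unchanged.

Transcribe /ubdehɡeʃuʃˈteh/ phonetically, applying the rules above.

[əβdəhɡəʃəʃˈtʰeh]

Rule 1 applies to /u/ (word-initial: in an unstressed syllable) → [ə].
/b/ — between /u/ and /d/, immediately after a vowel — surfaces as [β] (rule 4).
/d/ — between /b/ and /e/; rule 4 does not apply here → [d].
/e/ — between /d/ and /h/, in an unstressed syllable — surfaces as [ə] (rule 1).
/h/ (between /e/ and /ɡ/) is unaffected → [h].
/ɡ/ — between /h/ and /e/; rule 4 does not apply here → [ɡ].
Rule 1 applies to /e/ (between /ɡ/ and /ʃ/: in an unstressed syllable) → [ə].
/ʃ/ stays [ʃ].
/u/ meets the environment for rule 1 (in an unstressed syllable) → [ə].
/ʃ/ (between /u/ and /t/): no rule targets it → [ʃ].
/t/ — between /ʃ/ and /e/, immediately before a stressed vowel — surfaces as [tʰ] (rule 3).
/e/ (between /t/ and /h/): rule 1 targets it, but not in an unstressed syllable → unchanged [e].
/h/ (word-final) is unaffected → [h].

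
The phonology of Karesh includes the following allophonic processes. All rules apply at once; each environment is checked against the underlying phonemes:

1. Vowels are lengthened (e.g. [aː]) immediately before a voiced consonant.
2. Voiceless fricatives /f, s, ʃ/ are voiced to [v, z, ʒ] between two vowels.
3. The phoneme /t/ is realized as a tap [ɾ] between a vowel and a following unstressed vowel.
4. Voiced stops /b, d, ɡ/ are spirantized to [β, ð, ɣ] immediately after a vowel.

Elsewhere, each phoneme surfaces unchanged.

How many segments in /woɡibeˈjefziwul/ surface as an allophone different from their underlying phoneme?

7

Segments that undergo a rule: /o/ → [oː] (rule 1); /ɡ/ → [ɣ] (rule 4); /i/ → [iː] (rule 1); /b/ → [β] (rule 4); /e/ → [eː] (rule 1); /i/ → [iː] (rule 1); /u/ → [uː] (rule 1).
All other segments surface unchanged.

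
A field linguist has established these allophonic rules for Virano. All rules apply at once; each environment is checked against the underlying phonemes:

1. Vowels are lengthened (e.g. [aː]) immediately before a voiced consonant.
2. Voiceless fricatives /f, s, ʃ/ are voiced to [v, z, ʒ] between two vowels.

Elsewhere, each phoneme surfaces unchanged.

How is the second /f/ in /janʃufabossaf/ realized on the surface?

[f]

/f/ (word-final) is in the target of rule 2 but the environment (between two vowels) is not met → [f].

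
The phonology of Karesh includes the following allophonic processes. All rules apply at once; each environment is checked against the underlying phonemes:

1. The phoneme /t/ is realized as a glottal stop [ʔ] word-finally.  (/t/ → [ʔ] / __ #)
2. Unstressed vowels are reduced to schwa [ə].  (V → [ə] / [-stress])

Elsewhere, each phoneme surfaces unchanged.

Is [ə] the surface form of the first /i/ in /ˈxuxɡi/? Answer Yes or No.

/i/ (word-final) occurs in an unstressed syllable → [ə] by rule 2.
The actual realization is [ə], which matches [ə].

Yes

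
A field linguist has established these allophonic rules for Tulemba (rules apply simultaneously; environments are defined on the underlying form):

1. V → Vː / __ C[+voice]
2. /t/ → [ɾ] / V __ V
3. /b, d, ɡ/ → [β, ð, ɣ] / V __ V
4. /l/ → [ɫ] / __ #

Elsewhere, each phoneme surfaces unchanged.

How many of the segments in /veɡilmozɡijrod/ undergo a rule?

Segments that undergo a rule: /e/ → [eː] (rule 1); /ɡ/ → [ɣ] (rule 3); /i/ → [iː] (rule 1); /o/ → [oː] (rule 1); /i/ → [iː] (rule 1); /o/ → [oː] (rule 1).
All other segments surface unchanged.

6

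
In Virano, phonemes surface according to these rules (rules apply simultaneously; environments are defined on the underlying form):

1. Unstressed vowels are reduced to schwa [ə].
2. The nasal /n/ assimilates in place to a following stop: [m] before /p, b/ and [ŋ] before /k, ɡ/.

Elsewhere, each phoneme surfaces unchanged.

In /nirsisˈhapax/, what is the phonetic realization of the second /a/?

/a/ — between /p/ and /x/, in an unstressed syllable — surfaces as [ə] (rule 1).

[ə]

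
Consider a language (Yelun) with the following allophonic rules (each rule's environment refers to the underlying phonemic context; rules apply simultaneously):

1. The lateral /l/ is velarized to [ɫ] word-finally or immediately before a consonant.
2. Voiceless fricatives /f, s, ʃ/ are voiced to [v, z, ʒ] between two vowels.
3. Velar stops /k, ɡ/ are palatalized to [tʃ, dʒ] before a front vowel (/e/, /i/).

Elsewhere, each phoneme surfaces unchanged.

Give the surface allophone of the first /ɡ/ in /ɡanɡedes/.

[ɡ]

/ɡ/ (word-initial): rule 3 targets it, but not before a front vowel → unchanged [ɡ].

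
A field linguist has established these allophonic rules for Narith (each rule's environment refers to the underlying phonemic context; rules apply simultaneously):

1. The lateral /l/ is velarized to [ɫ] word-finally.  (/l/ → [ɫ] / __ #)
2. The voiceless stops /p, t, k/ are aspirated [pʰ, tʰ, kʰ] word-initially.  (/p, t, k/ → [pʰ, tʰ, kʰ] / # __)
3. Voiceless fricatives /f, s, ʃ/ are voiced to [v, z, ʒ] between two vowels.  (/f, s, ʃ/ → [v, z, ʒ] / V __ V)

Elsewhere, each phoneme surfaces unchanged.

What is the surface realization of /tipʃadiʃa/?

/t/ meets the environment for rule 2 (word-initially) → [tʰ].
/i/ stays [i].
/p/ (between /i/ and /ʃ/) fails the environment for rule 2, so it stays [p].
/ʃ/ (between /p/ and /a/): rule 3 targets it, but not between two vowels → unchanged [ʃ].
/a/ stays [a].
/d/ (between /a/ and /i/): no rule targets it → [d].
/i/ (between /d/ and /ʃ/): no rule targets it → [i].
/ʃ/ meets the environment for rule 3 (between two vowels) → [ʒ].
/a/ (word-final): no rule targets it → [a].

[tʰipʃadiʒa]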